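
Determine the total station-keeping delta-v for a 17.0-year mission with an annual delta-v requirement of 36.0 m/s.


dV = rate * years = 36.0 * 17.0
dV = 612.0000 m/s

612.0000 m/s


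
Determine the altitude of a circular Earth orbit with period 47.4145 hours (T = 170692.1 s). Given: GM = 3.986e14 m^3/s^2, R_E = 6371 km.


T = 170692.1 s
r = (mu*T^2/(4*pi^2))^(1/3) = (3.986e14 * 170692.1^2 / (4*pi^2))^(1/3)
r = 6.6507119e+07 m = 66507.1187 km
alt = r - R_E = 66507.1187 - 6371 = 60136.1187 km

60136.1187 km


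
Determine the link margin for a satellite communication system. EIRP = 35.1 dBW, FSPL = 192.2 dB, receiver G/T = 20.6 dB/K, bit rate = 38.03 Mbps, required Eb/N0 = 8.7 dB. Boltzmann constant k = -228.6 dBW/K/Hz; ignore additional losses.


C/N0 = EIRP - FSPL + G/T - k = 35.1 - 192.2 + 20.6 - (-228.6)
C/N0 = 92.1000 dB-Hz
R_b = 38.03 Mbps = 3.803e+07 bps -> 10*log10(R_b) = 75.8013 dB-Hz
Eb/N0 = C/N0 - 10*log10(R_b) = 92.1000 - 75.8013 = 16.2987 dB
Margin = Eb/N0 - Eb/N0_req = 16.2987 - 8.7 = 7.5987 dB (link closes)

7.5987 dB


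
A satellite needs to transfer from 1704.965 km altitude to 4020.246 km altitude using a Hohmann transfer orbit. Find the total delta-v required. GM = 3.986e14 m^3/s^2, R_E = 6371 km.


r1 = 8075.9650 km = 8.075965e+06 m
r2 = 10391.2460 km = 1.0391246e+07 m
dv1 = sqrt(mu/r1)*(sqrt(2*r2/(r1+r2)) - 1) = 427.3960 m/s
dv2 = sqrt(mu/r2)*(1 - sqrt(2*r1/(r1+r2))) = 401.2435 m/s
total dv = |dv1| + |dv2| = 427.3960 + 401.2435 = 828.6395 m/s = 0.8286395 km/s

0.8286 km/s


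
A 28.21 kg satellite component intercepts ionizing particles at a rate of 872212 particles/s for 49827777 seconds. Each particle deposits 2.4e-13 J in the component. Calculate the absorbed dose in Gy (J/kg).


Total energy deposited = rate * time * E_per
  = 872212 * 49827777 * 2.4e-13 = 10.4305 J
Dose = E_total / mass = 10.4305 / 28.21
Dose = 0.3697445 Gy

0.3697 Gy


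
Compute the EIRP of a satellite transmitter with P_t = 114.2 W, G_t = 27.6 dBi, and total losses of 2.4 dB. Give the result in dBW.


Pt = 114.2 W = 20.5767 dBW
EIRP = Pt_dBW + Gt - losses = 20.5767 + 27.6 - 2.4 = 45.7767 dBW

45.7767 dBW


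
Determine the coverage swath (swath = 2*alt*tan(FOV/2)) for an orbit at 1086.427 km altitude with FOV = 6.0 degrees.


FOV = 6.0 deg = 0.1047198 rad
swath = 2 * alt * tan(FOV/2) = 2 * 1086.427 * tan(0.05235988)
swath = 2 * 1086.427 * 0.05240778
swath = 113.8745 km

113.8745 km


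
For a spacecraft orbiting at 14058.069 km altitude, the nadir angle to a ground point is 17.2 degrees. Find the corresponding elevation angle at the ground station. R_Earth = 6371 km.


r = R_E + alt = 20429.0690 km
Law of sines in the satellite / Earth-center / ground-point triangle:
  sin(nadir)/R_E = sin(90 + el)/r  =>  cos(el) = (r/R_E)*sin(nadir)
cos(el) = (20429.0690 / 6371.0000) * sin(17.2 deg) = 0.9482091
el = arccos(0.9482091) = 18.5207 deg
(Earth-central angle = 90 - nadir - el = 54.2793 deg)

18.5207 degrees


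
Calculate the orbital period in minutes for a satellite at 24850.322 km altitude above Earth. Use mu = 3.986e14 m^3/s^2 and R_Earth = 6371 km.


r = 31221.3220 km = 3.1221322e+07 m
T = 2*pi*sqrt(r^3/mu) = 2*pi*sqrt(3.0433638e+22 / 3.986e14)
T = 54901.9985 s = 915.0333 min

915.0333 minutes


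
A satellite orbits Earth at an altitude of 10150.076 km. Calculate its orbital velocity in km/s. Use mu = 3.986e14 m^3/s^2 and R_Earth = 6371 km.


r = R_E + alt = 6371.0 + 10150.076 = 16521.0760 km = 1.6521076e+07 m
v = sqrt(mu/r) = sqrt(3.986e14 / 1.6521076e+07) = 4911.8996 m/s = 4.9119 km/s

4.9119 km/s


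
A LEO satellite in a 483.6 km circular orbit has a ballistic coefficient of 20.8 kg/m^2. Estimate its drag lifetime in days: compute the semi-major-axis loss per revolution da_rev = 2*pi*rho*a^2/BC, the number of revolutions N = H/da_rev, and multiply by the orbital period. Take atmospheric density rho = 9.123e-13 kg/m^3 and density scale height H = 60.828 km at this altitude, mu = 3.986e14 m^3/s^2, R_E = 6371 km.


a = R_E + alt = 6854.6000 km = 6.8546e+06 m
da_rev = 2*pi*rho*a^2/BC = 2*pi*9.123e-13*(6.8546e+06)^2/20.8 = 12.948470 m per revolution
N = H/da_rev = 60828.0000 m / 12.948470 m = 4697.6980 revolutions
P = 2*pi*sqrt(a^3/mu) = 5647.8662 s
lifetime = N*P = 4697.6980 * 5647.8662 = 2.653197e+07 s = 307.0830 days

307.0830 days


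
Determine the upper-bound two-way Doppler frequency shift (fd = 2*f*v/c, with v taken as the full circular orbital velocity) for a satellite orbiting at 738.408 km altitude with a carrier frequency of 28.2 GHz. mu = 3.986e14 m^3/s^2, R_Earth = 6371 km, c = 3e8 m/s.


r = 7.109408e+06 m
v = sqrt(mu/r) = 7487.7602 m/s (worst-case radial velocity)
f = 28.2 GHz = 2.82e+10 Hz
fd = 2*f*v/c = 2*2.82e+10*7487.7602/3.0e+08
fd = 1.4076989e+06 Hz

1.4077e+06 Hz


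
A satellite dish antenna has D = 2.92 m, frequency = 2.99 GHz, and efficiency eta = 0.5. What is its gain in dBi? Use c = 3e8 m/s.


lambda = c/f = 3e8 / 2.99e+09 = 0.1003344 m
G = eta*(pi*D/lambda)^2 = 0.5*(pi*2.92/0.1003344)^2
G = 4179.6058 (linear)
G = 10*log10(4179.6058) = 36.2114 dBi

36.2114 dBi


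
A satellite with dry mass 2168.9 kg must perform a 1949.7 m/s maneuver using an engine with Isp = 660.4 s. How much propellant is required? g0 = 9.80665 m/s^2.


ve = Isp * g0 = 660.4 * 9.80665 = 6476.311660 m/s
mass ratio = exp(dv/ve) = exp(1949.7/6476.311660) = 1.35127823
m_prop = m_dry * (mr - 1) = 2168.9 * (1.35127823 - 1)
m_prop = 761.8874 kg

761.8874 kg


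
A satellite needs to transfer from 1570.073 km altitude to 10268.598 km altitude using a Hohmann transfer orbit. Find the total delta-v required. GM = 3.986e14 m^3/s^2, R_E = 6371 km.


r1 = 7941.0730 km = 7.941073e+06 m
r2 = 16639.5980 km = 1.6639598e+07 m
dv1 = sqrt(mu/r1)*(sqrt(2*r2/(r1+r2)) - 1) = 1158.8083 m/s
dv2 = sqrt(mu/r2)*(1 - sqrt(2*r1/(r1+r2))) = 960.1883 m/s
total dv = |dv1| + |dv2| = 1158.8083 + 960.1883 = 2118.9965 m/s = 2.1190 km/s

2.1190 km/s


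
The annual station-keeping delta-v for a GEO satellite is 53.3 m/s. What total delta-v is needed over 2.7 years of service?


dV = rate * years = 53.3 * 2.7
dV = 143.9100 m/s

143.9100 m/s


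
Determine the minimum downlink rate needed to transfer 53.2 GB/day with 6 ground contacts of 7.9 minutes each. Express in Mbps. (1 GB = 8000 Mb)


total contact time = 6 * 7.9 * 60 = 2844.0000 s
data = 53.2 GB = 425600.0000 Mb
rate = 425600.0000 / 2844.0000 = 149.6484 Mbps

149.6484 Mbps


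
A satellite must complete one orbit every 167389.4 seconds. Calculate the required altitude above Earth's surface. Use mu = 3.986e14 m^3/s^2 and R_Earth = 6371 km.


T = 167389.4 s
r = (mu*T^2/(4*pi^2))^(1/3) = (3.986e14 * 167389.4^2 / (4*pi^2))^(1/3)
r = 6.5646436e+07 m = 65646.4362 km
alt = r - R_E = 65646.4362 - 6371 = 59275.4362 km

59275.4362 km


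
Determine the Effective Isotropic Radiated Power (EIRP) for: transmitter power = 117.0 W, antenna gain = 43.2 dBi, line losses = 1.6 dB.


Pt = 117.0 W = 20.6819 dBW
EIRP = Pt_dBW + Gt - losses = 20.6819 + 43.2 - 1.6 = 62.2819 dBW

62.2819 dBW


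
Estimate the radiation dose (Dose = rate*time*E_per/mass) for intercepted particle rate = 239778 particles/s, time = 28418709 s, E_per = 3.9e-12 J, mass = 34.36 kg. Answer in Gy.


Total energy deposited = rate * time * E_per
  = 239778 * 28418709 * 3.9e-12 = 26.5753 J
Dose = E_total / mass = 26.5753 / 34.36
Dose = 0.7734373 Gy

0.7734 Gy


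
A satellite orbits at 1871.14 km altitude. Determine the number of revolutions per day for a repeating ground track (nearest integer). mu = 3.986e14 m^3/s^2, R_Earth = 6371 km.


r = 8.24214e+06 m
T = 2*pi*sqrt(r^3/mu) = 7446.8259 s = 124.1138 min
revs/day = 1440 / 124.1138 = 11.6023
Rounded: 12 revolutions per day

12 revolutions per day


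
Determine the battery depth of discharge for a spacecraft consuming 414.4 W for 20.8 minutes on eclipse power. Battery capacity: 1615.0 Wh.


E_used = P * t / 60 = 414.4 * 20.8 / 60 = 143.6587 Wh
DOD = E_used / E_total * 100 = 143.6587 / 1615.0 * 100
DOD = 8.8953 %

8.8953 %


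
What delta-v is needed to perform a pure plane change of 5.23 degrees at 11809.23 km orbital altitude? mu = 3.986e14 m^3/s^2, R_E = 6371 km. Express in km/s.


r = 18180.2300 km = 1.818023e+07 m
V = sqrt(mu/r) = 4682.4048 m/s
di = 5.23 deg = 0.09128072 rad
dV = 2*V*sin(di/2) = 2*4682.4048*sin(0.04564036)
dV = 427.2649 m/s = 0.4272649 km/s

0.4273 km/s


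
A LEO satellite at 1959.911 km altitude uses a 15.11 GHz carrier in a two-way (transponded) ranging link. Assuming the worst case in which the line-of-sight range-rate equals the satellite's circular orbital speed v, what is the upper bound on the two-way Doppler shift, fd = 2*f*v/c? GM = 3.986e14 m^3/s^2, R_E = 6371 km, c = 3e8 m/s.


r = 8.330911e+06 m
v = sqrt(mu/r) = 6917.0736 m/s (worst-case radial velocity)
f = 15.11 GHz = 1.511e+10 Hz
fd = 2*f*v/c = 2*1.511e+10*6917.0736/3.0e+08
fd = 696779.8855 Hz

696779.8855 Hz


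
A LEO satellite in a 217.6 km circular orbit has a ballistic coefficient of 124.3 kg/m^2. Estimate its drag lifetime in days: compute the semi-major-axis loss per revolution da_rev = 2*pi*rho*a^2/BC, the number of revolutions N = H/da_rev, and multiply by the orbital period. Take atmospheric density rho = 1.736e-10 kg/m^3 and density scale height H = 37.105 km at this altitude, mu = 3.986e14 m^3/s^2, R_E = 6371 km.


a = R_E + alt = 6588.6000 km = 6.5886e+06 m
da_rev = 2*pi*rho*a^2/BC = 2*pi*1.736e-10*(6.5886e+06)^2/124.3 = 380.929621 m per revolution
N = H/da_rev = 37105.0000 m / 380.929621 m = 97.4064 revolutions
P = 2*pi*sqrt(a^3/mu) = 5322.3194 s
lifetime = N*P = 97.4064 * 5322.3194 = 518428.2102 s = 6.0003 days

6.0003 days


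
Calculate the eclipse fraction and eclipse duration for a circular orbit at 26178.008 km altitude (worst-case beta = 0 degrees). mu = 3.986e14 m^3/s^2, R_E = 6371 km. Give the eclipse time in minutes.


r = 32549.0080 km
T = 974.0172 min
Eclipse fraction = arcsin(R_E/r)/pi = arcsin(6371.0000/32549.0080)/pi
= arcsin(0.1957356)/pi = 0.06270944
Eclipse duration = 0.06270944 * 974.0172 = 61.0801 min

61.0801 minutes


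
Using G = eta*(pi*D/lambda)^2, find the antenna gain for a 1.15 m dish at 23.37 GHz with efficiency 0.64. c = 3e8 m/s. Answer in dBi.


lambda = c/f = 3e8 / 2.337e+10 = 0.01283697 m
G = eta*(pi*D/lambda)^2 = 0.64*(pi*1.15/0.01283697)^2
G = 50693.2710 (linear)
G = 10*log10(50693.2710) = 47.0495 dBi

47.0495 dBi


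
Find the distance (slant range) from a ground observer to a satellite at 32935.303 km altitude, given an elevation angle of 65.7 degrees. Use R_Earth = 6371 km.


h = 32935.303 km, el = 65.7 deg
d = -R_E*sin(el) + sqrt((R_E*sin(el))^2 + 2*R_E*h + h^2)
d = -6371.0000*sin(1.1467) + sqrt((6371.0000*0.9114033)^2 + 2*6371.0000*32935.303 + 32935.303^2)
d = 33412.2187 km

33412.2187 km


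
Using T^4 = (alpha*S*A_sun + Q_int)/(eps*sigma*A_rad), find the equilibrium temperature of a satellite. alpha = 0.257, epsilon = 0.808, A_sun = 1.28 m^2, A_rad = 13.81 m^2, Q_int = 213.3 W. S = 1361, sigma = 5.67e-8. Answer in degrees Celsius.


Numerator = alpha*S*A_sun + Q_int = 0.257*1361*1.28 + 213.3 = 661.0146 W
Denominator = eps*sigma*A_rad = 0.808*5.67e-8*13.81 = 6.3268582e-07 W/K^4
T^4 = 1.0447754e+09 K^4
T = 179.7859 K = -93.3641 C

-93.3641 degrees Celsius


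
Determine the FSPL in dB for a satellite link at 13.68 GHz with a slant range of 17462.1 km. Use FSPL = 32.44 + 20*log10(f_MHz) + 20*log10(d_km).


f = 13.68 GHz = 13680.0000 MHz
d = 17462.1 km
FSPL = 32.44 + 20*log10(13680.0000) + 20*log10(17462.1)
FSPL = 32.44 + 82.7217 + 84.8419
FSPL = 200.0037 dB

200.0037 dB


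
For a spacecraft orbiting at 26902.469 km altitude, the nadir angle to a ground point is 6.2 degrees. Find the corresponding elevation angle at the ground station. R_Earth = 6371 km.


r = R_E + alt = 33273.4690 km
Law of sines in the satellite / Earth-center / ground-point triangle:
  sin(nadir)/R_E = sin(90 + el)/r  =>  cos(el) = (r/R_E)*sin(nadir)
cos(el) = (33273.4690 / 6371.0000) * sin(6.2 deg) = 0.5640423
el = arccos(0.5640423) = 55.6642 deg
(Earth-central angle = 90 - nadir - el = 28.1358 deg)

55.6642 degrees


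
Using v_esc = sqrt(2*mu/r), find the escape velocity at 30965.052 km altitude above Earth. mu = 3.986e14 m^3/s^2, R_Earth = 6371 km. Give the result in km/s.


r = 6371.0 + 30965.052 = 37336.0520 km = 3.7336052e+07 m
v_esc = sqrt(2*mu/r) = sqrt(2*3.986e14 / 3.7336052e+07)
v_esc = 4620.8242 m/s = 4.6208 km/s

4.6208 km/s


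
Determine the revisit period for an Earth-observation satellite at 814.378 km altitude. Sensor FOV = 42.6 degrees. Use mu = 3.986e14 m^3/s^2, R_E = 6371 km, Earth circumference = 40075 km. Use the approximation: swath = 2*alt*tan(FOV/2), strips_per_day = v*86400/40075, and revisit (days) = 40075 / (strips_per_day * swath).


swath = 2*814.378*tan(0.3717551) = 635.0254 km
v = sqrt(mu/r) = 7448.0715 m/s = 7.4481 km/s
strips/day = v*86400/40075 = 7.4481*86400/40075 = 16.0577
coverage/day = strips * swath = 16.0577 * 635.0254 = 10197.0645 km
revisit = 40075 / 10197.0645 = 3.9301 days

3.9301 days


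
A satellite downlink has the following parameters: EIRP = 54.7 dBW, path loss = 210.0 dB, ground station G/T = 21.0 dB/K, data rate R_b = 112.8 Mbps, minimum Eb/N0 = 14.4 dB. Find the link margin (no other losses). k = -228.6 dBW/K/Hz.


C/N0 = EIRP - FSPL + G/T - k = 54.7 - 210.0 + 21.0 - (-228.6)
C/N0 = 94.3000 dB-Hz
R_b = 112.8 Mbps = 1.128e+08 bps -> 10*log10(R_b) = 80.5231 dB-Hz
Eb/N0 = C/N0 - 10*log10(R_b) = 94.3000 - 80.5231 = 13.7769 dB
Margin = Eb/N0 - Eb/N0_req = 13.7769 - 14.4 = -0.623091 dB (negative margin: link does not close)

-0.6231 dB


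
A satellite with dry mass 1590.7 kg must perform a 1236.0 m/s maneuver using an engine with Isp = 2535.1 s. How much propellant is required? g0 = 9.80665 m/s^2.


ve = Isp * g0 = 2535.1 * 9.80665 = 24860.838415 m/s
mass ratio = exp(dv/ve) = exp(1236.0/24860.838415) = 1.05097336
m_prop = m_dry * (mr - 1) = 1590.7 * (1.05097336 - 1)
m_prop = 81.0833 kg

81.0833 kg


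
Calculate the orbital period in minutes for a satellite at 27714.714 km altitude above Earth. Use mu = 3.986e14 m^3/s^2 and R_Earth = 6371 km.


r = 34085.7140 km = 3.4085714e+07 m
T = 2*pi*sqrt(r^3/mu) = 2*pi*sqrt(3.9602006e+22 / 3.986e14)
T = 62628.1834 s = 1043.8031 min

1043.8031 minutes


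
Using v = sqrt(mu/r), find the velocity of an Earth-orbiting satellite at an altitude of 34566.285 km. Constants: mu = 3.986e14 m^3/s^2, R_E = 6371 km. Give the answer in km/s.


r = R_E + alt = 6371.0 + 34566.285 = 40937.2850 km = 4.0937285e+07 m
v = sqrt(mu/r) = sqrt(3.986e14 / 4.0937285e+07) = 3120.3918 m/s = 3.1204 km/s

3.1204 km/s


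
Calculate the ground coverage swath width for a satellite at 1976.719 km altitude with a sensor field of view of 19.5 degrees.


FOV = 19.5 deg = 0.3403392 rad
swath = 2 * alt * tan(FOV/2) = 2 * 1976.719 * tan(0.1701696)
swath = 2 * 1976.719 * 0.1718314
swath = 679.3249 km

679.3249 km


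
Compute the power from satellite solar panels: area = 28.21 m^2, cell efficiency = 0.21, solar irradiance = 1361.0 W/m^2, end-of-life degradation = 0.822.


P = area * eta * S * degradation
P = 28.21 * 0.21 * 1361.0 * 0.822
P = 6627.5395 W

6627.5395 W


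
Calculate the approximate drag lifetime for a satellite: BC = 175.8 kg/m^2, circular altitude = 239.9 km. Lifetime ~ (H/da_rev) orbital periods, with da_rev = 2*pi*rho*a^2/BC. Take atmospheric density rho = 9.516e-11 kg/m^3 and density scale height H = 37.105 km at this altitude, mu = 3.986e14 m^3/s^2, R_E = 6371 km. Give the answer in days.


a = R_E + alt = 6610.9000 km = 6.6109e+06 m
da_rev = 2*pi*rho*a^2/BC = 2*pi*9.516e-11*(6.6109e+06)^2/175.8 = 148.640311 m per revolution
N = H/da_rev = 37105.0000 m / 148.640311 m = 249.6295 revolutions
P = 2*pi*sqrt(a^3/mu) = 5349.3634 s
lifetime = N*P = 249.6295 * 5349.3634 = 1.3353587e+06 s = 15.4555 days

15.4555 days


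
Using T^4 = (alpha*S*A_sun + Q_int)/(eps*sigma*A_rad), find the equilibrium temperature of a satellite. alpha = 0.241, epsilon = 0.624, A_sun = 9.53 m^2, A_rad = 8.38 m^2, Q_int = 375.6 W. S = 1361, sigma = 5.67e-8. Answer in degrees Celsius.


Numerator = alpha*S*A_sun + Q_int = 0.241*1361*9.53 + 375.6 = 3501.4495 W
Denominator = eps*sigma*A_rad = 0.624*5.67e-8*8.38 = 2.964911e-07 W/K^4
T^4 = 1.1809628e+10 K^4
T = 329.6545 K = 56.5045 C

56.5045 degrees Celsius


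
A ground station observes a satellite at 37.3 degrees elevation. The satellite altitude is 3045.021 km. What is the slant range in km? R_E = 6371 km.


h = 3045.021 km, el = 37.3 deg
d = -R_E*sin(el) + sqrt((R_E*sin(el))^2 + 2*R_E*h + h^2)
d = -6371.0000*sin(0.6510078) + sqrt((6371.0000*0.6059884)^2 + 2*6371.0000*3045.021 + 3045.021^2)
d = 4075.0665 km

4075.0665 km


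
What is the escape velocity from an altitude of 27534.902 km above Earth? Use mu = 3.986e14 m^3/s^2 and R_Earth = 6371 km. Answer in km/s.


r = 6371.0 + 27534.902 = 33905.9020 km = 3.3905902e+07 m
v_esc = sqrt(2*mu/r) = sqrt(2*3.986e14 / 3.3905902e+07)
v_esc = 4848.9309 m/s = 4.8489 km/s

4.8489 km/s


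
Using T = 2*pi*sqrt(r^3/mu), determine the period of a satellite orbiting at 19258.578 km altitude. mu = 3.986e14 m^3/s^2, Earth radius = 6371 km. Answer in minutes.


r = 25629.5780 km = 2.5629578e+07 m
T = 2*pi*sqrt(r^3/mu) = 2*pi*sqrt(1.6835436e+22 / 3.986e14)
T = 40834.1391 s = 680.5690 min

680.5690 minutes


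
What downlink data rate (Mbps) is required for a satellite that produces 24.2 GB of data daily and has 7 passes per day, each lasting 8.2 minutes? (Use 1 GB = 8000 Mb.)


total contact time = 7 * 8.2 * 60 = 3444.0000 s
data = 24.2 GB = 193600.0000 Mb
rate = 193600.0000 / 3444.0000 = 56.2137 Mbps

56.2137 Mbps


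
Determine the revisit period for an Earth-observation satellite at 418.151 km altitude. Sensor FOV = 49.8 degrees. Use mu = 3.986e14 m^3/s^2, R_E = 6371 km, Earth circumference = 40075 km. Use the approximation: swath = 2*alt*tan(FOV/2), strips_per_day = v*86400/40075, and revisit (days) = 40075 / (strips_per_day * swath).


swath = 2*418.151*tan(0.434587) = 388.1985 km
v = sqrt(mu/r) = 7662.3311 m/s = 7.6623 km/s
strips/day = v*86400/40075 = 7.6623*86400/40075 = 16.5197
coverage/day = strips * swath = 16.5197 * 388.1985 = 6412.9069 km
revisit = 40075 / 6412.9069 = 6.2491 days

6.2491 days


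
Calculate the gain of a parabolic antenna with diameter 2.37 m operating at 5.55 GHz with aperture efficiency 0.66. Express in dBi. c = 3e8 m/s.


lambda = c/f = 3e8 / 5.55e+09 = 0.05405405 m
G = eta*(pi*D/lambda)^2 = 0.66*(pi*2.37/0.05405405)^2
G = 12522.2921 (linear)
G = 10*log10(12522.2921) = 40.9768 dBi

40.9768 dBi


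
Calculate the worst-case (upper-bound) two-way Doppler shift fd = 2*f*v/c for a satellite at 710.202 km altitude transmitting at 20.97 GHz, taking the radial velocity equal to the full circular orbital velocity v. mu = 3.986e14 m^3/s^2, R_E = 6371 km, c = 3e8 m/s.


r = 7.081202e+06 m
v = sqrt(mu/r) = 7502.6581 m/s (worst-case radial velocity)
f = 20.97 GHz = 2.097e+10 Hz
fd = 2*f*v/c = 2*2.097e+10*7502.6581/3.0e+08
fd = 1.0488716e+06 Hz

1.0489e+06 Hz


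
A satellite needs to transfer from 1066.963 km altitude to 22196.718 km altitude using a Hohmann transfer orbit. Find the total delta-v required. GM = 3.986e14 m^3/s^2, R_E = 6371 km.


r1 = 7437.9630 km = 7.437963e+06 m
r2 = 28567.7180 km = 2.8567718e+07 m
dv1 = sqrt(mu/r1)*(sqrt(2*r2/(r1+r2)) - 1) = 1901.1405 m/s
dv2 = sqrt(mu/r2)*(1 - sqrt(2*r1/(r1+r2))) = 1334.3728 m/s
total dv = |dv1| + |dv2| = 1901.1405 + 1334.3728 = 3235.5133 m/s = 3.2355 km/s

3.2355 km/s


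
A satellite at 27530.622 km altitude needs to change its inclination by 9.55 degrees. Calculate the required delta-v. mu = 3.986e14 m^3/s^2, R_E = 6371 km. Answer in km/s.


r = 33901.6220 km = 3.3901622e+07 m
V = sqrt(mu/r) = 3428.9283 m/s
di = 9.55 deg = 0.1666789 rad
dV = 2*V*sin(di/2) = 2*3428.9283*sin(0.08333947)
dV = 570.8688 m/s = 0.5708688 km/s

0.5709 km/s


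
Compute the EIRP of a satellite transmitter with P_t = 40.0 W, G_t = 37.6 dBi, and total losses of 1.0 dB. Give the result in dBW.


Pt = 40.0 W = 16.0206 dBW
EIRP = Pt_dBW + Gt - losses = 16.0206 + 37.6 - 1.0 = 52.6206 dBW

52.6206 dBW


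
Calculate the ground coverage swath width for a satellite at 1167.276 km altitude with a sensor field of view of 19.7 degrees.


FOV = 19.7 deg = 0.3438299 rad
swath = 2 * alt * tan(FOV/2) = 2 * 1167.276 * tan(0.1719149)
swath = 2 * 1167.276 * 0.1736288
swath = 405.3455 km

405.3455 km


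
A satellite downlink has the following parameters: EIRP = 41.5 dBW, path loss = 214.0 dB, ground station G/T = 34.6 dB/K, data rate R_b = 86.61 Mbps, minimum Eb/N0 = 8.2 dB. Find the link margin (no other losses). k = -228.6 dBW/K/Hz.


C/N0 = EIRP - FSPL + G/T - k = 41.5 - 214.0 + 34.6 - (-228.6)
C/N0 = 90.7000 dB-Hz
R_b = 86.61 Mbps = 8.661e+07 bps -> 10*log10(R_b) = 79.3757 dB-Hz
Eb/N0 = C/N0 - 10*log10(R_b) = 90.7000 - 79.3757 = 11.3243 dB
Margin = Eb/N0 - Eb/N0_req = 11.3243 - 8.2 = 3.1243 dB (link closes)

3.1243 dB


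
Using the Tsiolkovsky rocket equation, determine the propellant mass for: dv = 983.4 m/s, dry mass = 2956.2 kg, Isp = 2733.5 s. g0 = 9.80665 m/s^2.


ve = Isp * g0 = 2733.5 * 9.80665 = 26806.477775 m/s
mass ratio = exp(dv/ve) = exp(983.4/26806.477775) = 1.03736637
m_prop = m_dry * (mr - 1) = 2956.2 * (1.03736637 - 1)
m_prop = 110.4625 kg

110.4625 kg


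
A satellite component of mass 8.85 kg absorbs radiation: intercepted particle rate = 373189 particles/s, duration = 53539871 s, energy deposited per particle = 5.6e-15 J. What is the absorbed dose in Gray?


Total energy deposited = rate * time * E_per
  = 373189 * 53539871 * 5.6e-15 = 0.1118907 J
Dose = E_total / mass = 0.1118907 / 8.85
Dose = 0.01264302 Gy

0.0126 Gy


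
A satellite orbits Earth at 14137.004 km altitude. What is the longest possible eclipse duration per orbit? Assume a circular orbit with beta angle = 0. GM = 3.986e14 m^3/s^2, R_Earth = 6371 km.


r = 20508.0040 km
T = 487.1302 min
Eclipse fraction = arcsin(R_E/r)/pi = arcsin(6371.0000/20508.0040)/pi
= arcsin(0.3106592)/pi = 0.1005498
Eclipse duration = 0.1005498 * 487.1302 = 48.9808 min

48.9808 minutes


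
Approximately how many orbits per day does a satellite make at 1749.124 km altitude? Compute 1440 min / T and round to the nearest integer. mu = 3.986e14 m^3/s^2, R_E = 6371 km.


r = 8.120124e+06 m
T = 2*pi*sqrt(r^3/mu) = 7282.0761 s = 121.3679 min
revs/day = 1440 / 121.3679 = 11.8647
Rounded: 12 revolutions per day

12 revolutions per day


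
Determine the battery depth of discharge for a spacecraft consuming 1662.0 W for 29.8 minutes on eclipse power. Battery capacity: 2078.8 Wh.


E_used = P * t / 60 = 1662.0 * 29.8 / 60 = 825.4600 Wh
DOD = E_used / E_total * 100 = 825.4600 / 2078.8 * 100
DOD = 39.7085 %

39.7085 %


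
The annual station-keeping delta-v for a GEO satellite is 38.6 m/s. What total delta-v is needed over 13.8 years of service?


dV = rate * years = 38.6 * 13.8
dV = 532.6800 m/s

532.6800 m/s


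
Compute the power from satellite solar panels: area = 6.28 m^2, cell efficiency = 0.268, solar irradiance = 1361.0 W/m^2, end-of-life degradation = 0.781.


P = area * eta * S * degradation
P = 6.28 * 0.268 * 1361.0 * 0.781
P = 1788.9722 W

1788.9722 W


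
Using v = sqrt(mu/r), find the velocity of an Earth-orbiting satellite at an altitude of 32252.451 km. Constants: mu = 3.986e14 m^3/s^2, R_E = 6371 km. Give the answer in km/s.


r = R_E + alt = 6371.0 + 32252.451 = 38623.4510 km = 3.8623451e+07 m
v = sqrt(mu/r) = sqrt(3.986e14 / 3.8623451e+07) = 3212.4998 m/s = 3.2125 km/s

3.2125 km/s


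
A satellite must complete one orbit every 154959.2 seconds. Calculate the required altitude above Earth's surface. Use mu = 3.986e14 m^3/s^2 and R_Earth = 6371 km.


T = 154959.2 s
r = (mu*T^2/(4*pi^2))^(1/3) = (3.986e14 * 154959.2^2 / (4*pi^2))^(1/3)
r = 6.2354925e+07 m = 62354.9253 km
alt = r - R_E = 62354.9253 - 6371 = 55983.9253 km

55983.9253 km


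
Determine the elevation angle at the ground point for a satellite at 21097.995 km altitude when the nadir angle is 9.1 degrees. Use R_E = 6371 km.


r = R_E + alt = 27468.9950 km
Law of sines in the satellite / Earth-center / ground-point triangle:
  sin(nadir)/R_E = sin(90 + el)/r  =>  cos(el) = (r/R_E)*sin(nadir)
cos(el) = (27468.9950 / 6371.0000) * sin(9.1 deg) = 0.6819091
el = arccos(0.6819091) = 47.0070 deg
(Earth-central angle = 90 - nadir - el = 33.8930 deg)

47.0070 degrees


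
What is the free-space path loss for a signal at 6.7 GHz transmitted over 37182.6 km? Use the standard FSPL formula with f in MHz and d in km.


f = 6.7 GHz = 6700.0000 MHz
d = 37182.6 km
FSPL = 32.44 + 20*log10(6700.0000) + 20*log10(37182.6)
FSPL = 32.44 + 76.5215 + 91.4068
FSPL = 200.3683 dB

200.3683 dB


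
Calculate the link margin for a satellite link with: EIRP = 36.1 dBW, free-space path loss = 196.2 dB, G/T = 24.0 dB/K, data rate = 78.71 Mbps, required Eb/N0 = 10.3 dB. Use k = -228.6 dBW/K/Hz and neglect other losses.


C/N0 = EIRP - FSPL + G/T - k = 36.1 - 196.2 + 24.0 - (-228.6)
C/N0 = 92.5000 dB-Hz
R_b = 78.71 Mbps = 7.871e+07 bps -> 10*log10(R_b) = 78.9603 dB-Hz
Eb/N0 = C/N0 - 10*log10(R_b) = 92.5000 - 78.9603 = 13.5397 dB
Margin = Eb/N0 - Eb/N0_req = 13.5397 - 10.3 = 3.2397 dB (link closes)

3.2397 dB


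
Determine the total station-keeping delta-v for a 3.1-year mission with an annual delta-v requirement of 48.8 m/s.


dV = rate * years = 48.8 * 3.1
dV = 151.2800 m/s

151.2800 m/s


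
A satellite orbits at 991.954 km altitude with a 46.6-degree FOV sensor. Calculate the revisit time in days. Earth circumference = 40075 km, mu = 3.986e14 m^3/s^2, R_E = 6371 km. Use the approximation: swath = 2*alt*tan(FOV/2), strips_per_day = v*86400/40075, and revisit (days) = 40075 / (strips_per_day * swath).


swath = 2*991.954*tan(0.4066617) = 854.4058 km
v = sqrt(mu/r) = 7357.7089 m/s = 7.3577 km/s
strips/day = v*86400/40075 = 7.3577*86400/40075 = 15.8629
coverage/day = strips * swath = 15.8629 * 854.4058 = 13553.3604 km
revisit = 40075 / 13553.3604 = 2.9568 days

2.9568 days


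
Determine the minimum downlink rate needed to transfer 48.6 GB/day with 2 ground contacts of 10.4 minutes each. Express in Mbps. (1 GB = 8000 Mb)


total contact time = 2 * 10.4 * 60 = 1248.0000 s
data = 48.6 GB = 388800.0000 Mb
rate = 388800.0000 / 1248.0000 = 311.5385 Mbps

311.5385 Mbps


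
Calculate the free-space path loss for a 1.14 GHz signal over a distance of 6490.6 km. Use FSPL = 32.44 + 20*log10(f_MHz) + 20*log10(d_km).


f = 1.14 GHz = 1140.0000 MHz
d = 6490.6 km
FSPL = 32.44 + 20*log10(1140.0000) + 20*log10(6490.6)
FSPL = 32.44 + 61.1381 + 76.2457
FSPL = 169.8238 dB

169.8238 dB


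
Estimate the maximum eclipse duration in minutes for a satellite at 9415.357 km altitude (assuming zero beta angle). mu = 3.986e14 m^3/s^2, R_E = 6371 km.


r = 15786.3570 km
T = 328.9901 min
Eclipse fraction = arcsin(R_E/r)/pi = arcsin(6371.0000/15786.3570)/pi
= arcsin(0.4035763)/pi = 0.132233
Eclipse duration = 0.132233 * 328.9901 = 43.5034 min

43.5034 minutes


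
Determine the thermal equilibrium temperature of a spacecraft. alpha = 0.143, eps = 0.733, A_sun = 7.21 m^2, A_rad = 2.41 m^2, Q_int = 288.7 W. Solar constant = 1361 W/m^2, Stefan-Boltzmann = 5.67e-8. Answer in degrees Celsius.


Numerator = alpha*S*A_sun + Q_int = 0.143*1361*7.21 + 288.7 = 1691.9318 W
Denominator = eps*sigma*A_rad = 0.733*5.67e-8*2.41 = 1.0016225e-07 W/K^4
T^4 = 1.6891911e+10 K^4
T = 360.5120 K = 87.3620 C

87.3620 degrees Celsius


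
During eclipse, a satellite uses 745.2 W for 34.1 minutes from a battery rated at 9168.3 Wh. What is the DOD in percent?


E_used = P * t / 60 = 745.2 * 34.1 / 60 = 423.5220 Wh
DOD = E_used / E_total * 100 = 423.5220 / 9168.3 * 100
DOD = 4.6194 %

4.6194 %


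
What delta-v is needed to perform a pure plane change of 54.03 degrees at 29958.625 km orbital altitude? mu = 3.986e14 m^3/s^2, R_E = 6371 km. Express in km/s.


r = 36329.6250 km = 3.6329625e+07 m
V = sqrt(mu/r) = 3312.3650 m/s
di = 54.03 deg = 0.9430014 rad
dV = 2*V*sin(di/2) = 2*3312.3650*sin(0.4715007)
dV = 3009.1097 m/s = 3.0091 km/s

3.0091 km/s


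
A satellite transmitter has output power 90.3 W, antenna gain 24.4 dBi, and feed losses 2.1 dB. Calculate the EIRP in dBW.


Pt = 90.3 W = 19.5569 dBW
EIRP = Pt_dBW + Gt - losses = 19.5569 + 24.4 - 2.1 = 41.8569 dBW

41.8569 dBW


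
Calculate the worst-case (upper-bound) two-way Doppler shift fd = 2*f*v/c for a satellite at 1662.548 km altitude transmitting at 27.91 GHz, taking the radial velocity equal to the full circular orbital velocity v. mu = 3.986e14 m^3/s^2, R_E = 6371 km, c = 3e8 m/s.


r = 8.033548e+06 m
v = sqrt(mu/r) = 7043.9287 m/s (worst-case radial velocity)
f = 27.91 GHz = 2.791e+10 Hz
fd = 2*f*v/c = 2*2.791e+10*7043.9287/3.0e+08
fd = 1.3106403e+06 Hz

1.3106e+06 Hz


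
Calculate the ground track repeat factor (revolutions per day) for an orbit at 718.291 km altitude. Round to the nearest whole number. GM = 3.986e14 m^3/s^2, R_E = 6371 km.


r = 7.089291e+06 m
T = 2*pi*sqrt(r^3/mu) = 5940.3964 s = 99.0066 min
revs/day = 1440 / 99.0066 = 14.5445
Rounded: 15 revolutions per day

15 revolutions per day


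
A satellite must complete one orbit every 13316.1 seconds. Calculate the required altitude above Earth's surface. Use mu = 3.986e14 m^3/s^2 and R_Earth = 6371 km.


T = 13316.1 s
r = (mu*T^2/(4*pi^2))^(1/3) = (3.986e14 * 13316.1^2 / (4*pi^2))^(1/3)
r = 1.2142568e+07 m = 12142.5682 km
alt = r - R_E = 12142.5682 - 6371 = 5771.5682 km

5771.5682 km


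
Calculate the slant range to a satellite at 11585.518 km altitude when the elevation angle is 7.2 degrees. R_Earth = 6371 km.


h = 11585.518 km, el = 7.2 deg
d = -R_E*sin(el) + sqrt((R_E*sin(el))^2 + 2*R_E*h + h^2)
d = -6371.0000*sin(0.1256637) + sqrt((6371.0000*0.1253332)^2 + 2*6371.0000*11585.518 + 11585.518^2)
d = 16008.7771 km

16008.7771 km


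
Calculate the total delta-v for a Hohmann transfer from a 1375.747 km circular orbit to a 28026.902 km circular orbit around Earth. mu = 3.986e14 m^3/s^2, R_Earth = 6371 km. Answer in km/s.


r1 = 7746.7470 km = 7.746747e+06 m
r2 = 34397.9020 km = 3.4397902e+07 m
dv1 = sqrt(mu/r1)*(sqrt(2*r2/(r1+r2)) - 1) = 1991.5755 m/s
dv2 = sqrt(mu/r2)*(1 - sqrt(2*r1/(r1+r2))) = 1340.1197 m/s
total dv = |dv1| + |dv2| = 1991.5755 + 1340.1197 = 3331.6952 m/s = 3.3317 km/s

3.3317 km/s


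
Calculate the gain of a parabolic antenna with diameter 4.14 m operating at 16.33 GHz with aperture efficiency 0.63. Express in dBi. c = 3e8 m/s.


lambda = c/f = 3e8 / 1.633e+10 = 0.0183711 m
G = eta*(pi*D/lambda)^2 = 0.63*(pi*4.14/0.0183711)^2
G = 315769.9782 (linear)
G = 10*log10(315769.9782) = 54.9937 dBi

54.9937 dBi


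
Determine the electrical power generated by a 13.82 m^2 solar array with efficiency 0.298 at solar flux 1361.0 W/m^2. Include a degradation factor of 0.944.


P = area * eta * S * degradation
P = 13.82 * 0.298 * 1361.0 * 0.944
P = 5291.2030 W

5291.2030 W


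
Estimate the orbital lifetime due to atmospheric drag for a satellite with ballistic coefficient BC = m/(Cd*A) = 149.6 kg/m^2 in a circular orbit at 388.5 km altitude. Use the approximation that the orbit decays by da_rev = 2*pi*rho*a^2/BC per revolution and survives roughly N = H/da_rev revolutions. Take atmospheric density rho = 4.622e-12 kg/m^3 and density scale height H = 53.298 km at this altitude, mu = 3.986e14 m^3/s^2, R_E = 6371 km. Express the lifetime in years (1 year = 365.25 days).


a = R_E + alt = 6759.5000 km = 6.7595e+06 m
da_rev = 2*pi*rho*a^2/BC = 2*pi*4.622e-12*(6.7595e+06)^2/149.6 = 8.869668 m per revolution
N = H/da_rev = 53298.0000 m / 8.869668 m = 6009.0186 revolutions
P = 2*pi*sqrt(a^3/mu) = 5530.7379 s
lifetime = N*P = 6009.0186 * 5530.7379 = 3.3234307e+07 s = 384.6563 days
years = 384.6563 / 365.25 = 1.0531 years

1.0531 years


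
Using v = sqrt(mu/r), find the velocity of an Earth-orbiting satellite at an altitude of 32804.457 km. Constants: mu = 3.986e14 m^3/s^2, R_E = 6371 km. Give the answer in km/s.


r = R_E + alt = 6371.0 + 32804.457 = 39175.4570 km = 3.9175457e+07 m
v = sqrt(mu/r) = sqrt(3.986e14 / 3.9175457e+07) = 3189.7865 m/s = 3.1898 km/s

3.1898 km/s


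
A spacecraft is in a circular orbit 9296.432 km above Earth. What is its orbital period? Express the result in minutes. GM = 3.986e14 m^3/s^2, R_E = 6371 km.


r = 15667.4320 km = 1.5667432e+07 m
T = 2*pi*sqrt(r^3/mu) = 2*pi*sqrt(3.8458599e+21 / 3.986e14)
T = 19516.7702 s = 325.2795 min

325.2795 minutes


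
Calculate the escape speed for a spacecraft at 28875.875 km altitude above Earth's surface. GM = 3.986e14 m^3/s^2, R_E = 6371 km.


r = 6371.0 + 28875.875 = 35246.8750 km = 3.5246875e+07 m
v_esc = sqrt(2*mu/r) = sqrt(2*3.986e14 / 3.5246875e+07)
v_esc = 4755.7973 m/s = 4.7558 km/s

4.7558 km/s


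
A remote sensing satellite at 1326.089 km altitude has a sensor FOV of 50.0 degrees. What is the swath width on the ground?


FOV = 50.0 deg = 0.8726646 rad
swath = 2 * alt * tan(FOV/2) = 2 * 1326.089 * tan(0.4363323)
swath = 2 * 1326.089 * 0.4663077
swath = 1236.7309 km

1236.7309 km


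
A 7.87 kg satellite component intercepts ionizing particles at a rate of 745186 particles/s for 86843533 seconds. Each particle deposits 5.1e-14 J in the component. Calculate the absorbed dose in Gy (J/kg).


Total energy deposited = rate * time * E_per
  = 745186 * 86843533 * 5.1e-14 = 3.3004 J
Dose = E_total / mass = 3.3004 / 7.87
Dose = 0.4193702 Gy

0.4194 Gy


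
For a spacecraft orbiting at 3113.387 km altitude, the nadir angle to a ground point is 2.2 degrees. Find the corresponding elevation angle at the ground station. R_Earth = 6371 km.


r = R_E + alt = 9484.3870 km
Law of sines in the satellite / Earth-center / ground-point triangle:
  sin(nadir)/R_E = sin(90 + el)/r  =>  cos(el) = (r/R_E)*sin(nadir)
cos(el) = (9484.3870 / 6371.0000) * sin(2.2 deg) = 0.0571472
el = arccos(0.0571472) = 86.7239 deg
(Earth-central angle = 90 - nadir - el = 1.0761 deg)

86.7239 degrees


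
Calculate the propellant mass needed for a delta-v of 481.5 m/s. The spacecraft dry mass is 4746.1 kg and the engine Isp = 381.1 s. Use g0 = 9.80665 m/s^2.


ve = Isp * g0 = 381.1 * 9.80665 = 3737.314315 m/s
mass ratio = exp(dv/ve) = exp(481.5/3737.314315) = 1.13750337
m_prop = m_dry * (mr - 1) = 4746.1 * (1.13750337 - 1)
m_prop = 652.6047 kg

652.6047 kg


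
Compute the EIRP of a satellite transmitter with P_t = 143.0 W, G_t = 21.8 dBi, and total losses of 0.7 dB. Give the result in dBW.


Pt = 143.0 W = 21.5534 dBW
EIRP = Pt_dBW + Gt - losses = 21.5534 + 21.8 - 0.7 = 42.6534 dBW

42.6534 dBW


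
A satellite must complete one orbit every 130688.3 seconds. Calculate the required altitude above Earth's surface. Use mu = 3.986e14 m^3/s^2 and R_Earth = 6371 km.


T = 130688.3 s
r = (mu*T^2/(4*pi^2))^(1/3) = (3.986e14 * 130688.3^2 / (4*pi^2))^(1/3)
r = 5.5660913e+07 m = 55660.9129 km
alt = r - R_E = 55660.9129 - 6371 = 49289.9129 km

49289.9129 km


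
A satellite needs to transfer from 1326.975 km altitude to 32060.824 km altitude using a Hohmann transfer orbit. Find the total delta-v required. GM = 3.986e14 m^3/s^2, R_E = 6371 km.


r1 = 7697.9750 km = 7.697975e+06 m
r2 = 38431.8240 km = 3.8431824e+07 m
dv1 = sqrt(mu/r1)*(sqrt(2*r2/(r1+r2)) - 1) = 2092.7751 m/s
dv2 = sqrt(mu/r2)*(1 - sqrt(2*r1/(r1+r2))) = 1359.9734 m/s
total dv = |dv1| + |dv2| = 2092.7751 + 1359.9734 = 3452.7485 m/s = 3.4527 km/s

3.4527 km/s


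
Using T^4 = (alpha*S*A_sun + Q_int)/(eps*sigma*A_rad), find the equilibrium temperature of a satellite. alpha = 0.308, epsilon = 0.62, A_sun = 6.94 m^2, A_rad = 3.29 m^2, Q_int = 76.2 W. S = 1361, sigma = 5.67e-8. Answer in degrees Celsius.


Numerator = alpha*S*A_sun + Q_int = 0.308*1361*6.94 + 76.2 = 2985.3647 W
Denominator = eps*sigma*A_rad = 0.62*5.67e-8*3.29 = 1.1565666e-07 W/K^4
T^4 = 2.5812303e+10 K^4
T = 400.8267 K = 127.6767 C

127.6767 degrees Celsius


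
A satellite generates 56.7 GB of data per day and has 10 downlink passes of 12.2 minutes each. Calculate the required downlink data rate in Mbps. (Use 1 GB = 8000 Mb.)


total contact time = 10 * 12.2 * 60 = 7320.0000 s
data = 56.7 GB = 453600.0000 Mb
rate = 453600.0000 / 7320.0000 = 61.9672 Mbps

61.9672 Mbps


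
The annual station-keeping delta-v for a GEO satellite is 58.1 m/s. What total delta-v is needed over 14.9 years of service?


dV = rate * years = 58.1 * 14.9
dV = 865.6900 m/s

865.6900 m/s


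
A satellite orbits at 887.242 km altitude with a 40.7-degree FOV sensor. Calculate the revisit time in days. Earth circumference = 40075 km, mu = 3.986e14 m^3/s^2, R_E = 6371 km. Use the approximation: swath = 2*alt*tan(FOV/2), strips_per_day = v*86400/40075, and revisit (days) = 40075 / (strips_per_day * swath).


swath = 2*887.242*tan(0.3551745) = 658.1626 km
v = sqrt(mu/r) = 7410.5924 m/s = 7.4106 km/s
strips/day = v*86400/40075 = 7.4106*86400/40075 = 15.9769
coverage/day = strips * swath = 15.9769 * 658.1626 = 10515.4123 km
revisit = 40075 / 10515.4123 = 3.8111 days

3.8111 days


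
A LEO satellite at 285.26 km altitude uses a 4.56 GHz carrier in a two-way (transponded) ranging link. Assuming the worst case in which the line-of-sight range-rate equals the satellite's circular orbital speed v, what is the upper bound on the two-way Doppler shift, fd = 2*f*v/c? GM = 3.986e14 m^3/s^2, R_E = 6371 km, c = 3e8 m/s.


r = 6.65626e+06 m
v = sqrt(mu/r) = 7738.4416 m/s (worst-case radial velocity)
f = 4.56 GHz = 4.56e+09 Hz
fd = 2*f*v/c = 2*4.56e+09*7738.4416/3.0e+08
fd = 235248.6241 Hz

235248.6241 Hz


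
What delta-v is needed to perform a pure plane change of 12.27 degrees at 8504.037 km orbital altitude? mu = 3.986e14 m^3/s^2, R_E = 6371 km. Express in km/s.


r = 14875.0370 km = 1.4875037e+07 m
V = sqrt(mu/r) = 5176.5405 m/s
di = 12.27 deg = 0.2141519 rad
dV = 2*V*sin(di/2) = 2*5176.5405*sin(0.1070759)
dV = 1106.4489 m/s = 1.1064 km/s

1.1064 km/s


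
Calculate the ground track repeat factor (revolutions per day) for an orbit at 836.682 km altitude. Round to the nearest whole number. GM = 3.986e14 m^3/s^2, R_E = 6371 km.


r = 7.207682e+06 m
T = 2*pi*sqrt(r^3/mu) = 6089.8227 s = 101.4970 min
revs/day = 1440 / 101.4970 = 14.1876
Rounded: 14 revolutions per day

14 revolutions per day


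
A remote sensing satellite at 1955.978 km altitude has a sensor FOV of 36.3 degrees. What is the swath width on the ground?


FOV = 36.3 deg = 0.6335545 rad
swath = 2 * alt * tan(FOV/2) = 2 * 1955.978 * tan(0.3167773)
swath = 2 * 1955.978 * 0.3278165
swath = 1282.4039 km

1282.4039 km


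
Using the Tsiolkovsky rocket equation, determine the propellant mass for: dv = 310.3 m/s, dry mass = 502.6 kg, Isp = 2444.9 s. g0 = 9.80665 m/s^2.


ve = Isp * g0 = 2444.9 * 9.80665 = 23976.278585 m/s
mass ratio = exp(dv/ve) = exp(310.3/23976.278585) = 1.01302607
m_prop = m_dry * (mr - 1) = 502.6 * (1.01302607 - 1)
m_prop = 6.5469 kg

6.5469 kg


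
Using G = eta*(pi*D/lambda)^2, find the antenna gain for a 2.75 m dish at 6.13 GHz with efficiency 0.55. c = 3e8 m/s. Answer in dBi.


lambda = c/f = 3e8 / 6.13e+09 = 0.04893964 m
G = eta*(pi*D/lambda)^2 = 0.55*(pi*2.75/0.04893964)^2
G = 17139.8202 (linear)
G = 10*log10(17139.8202) = 42.3401 dBi

42.3401 dBi


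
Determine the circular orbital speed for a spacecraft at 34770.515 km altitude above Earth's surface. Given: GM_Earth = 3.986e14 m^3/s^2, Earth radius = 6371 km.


r = R_E + alt = 6371.0 + 34770.515 = 41141.5150 km = 4.1141515e+07 m
v = sqrt(mu/r) = sqrt(3.986e14 / 4.1141515e+07) = 3112.6372 m/s = 3.1126 km/s

3.1126 km/s


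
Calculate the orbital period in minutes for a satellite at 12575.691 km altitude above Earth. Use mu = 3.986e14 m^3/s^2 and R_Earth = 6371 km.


r = 18946.6910 km = 1.8946691e+07 m
T = 2*pi*sqrt(r^3/mu) = 2*pi*sqrt(6.8014282e+21 / 3.986e14)
T = 25954.4171 s = 432.5736 min

432.5736 minutes
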